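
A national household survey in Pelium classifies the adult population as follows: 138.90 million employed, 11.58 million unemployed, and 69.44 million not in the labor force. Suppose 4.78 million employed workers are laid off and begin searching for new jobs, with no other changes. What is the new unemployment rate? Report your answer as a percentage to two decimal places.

Initially, labor force = 138.90 + 11.58 = 150.48 million, so u = 11.58/150.48 = 7.70%.
After the change, employed falls and unemployed rises by 4.78; labor force unchanged → E = 134.12, U = 16.36, labor force = 150.48 million.
New unemployment rate = 16.36 / 150.48 = 10.87%.

New unemployment rate ≈ 10.87%.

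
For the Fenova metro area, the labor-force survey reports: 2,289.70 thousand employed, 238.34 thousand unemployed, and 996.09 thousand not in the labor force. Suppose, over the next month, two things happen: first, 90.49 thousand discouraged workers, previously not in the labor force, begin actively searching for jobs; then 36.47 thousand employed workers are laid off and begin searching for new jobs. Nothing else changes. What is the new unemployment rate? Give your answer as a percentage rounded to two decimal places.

New unemployment rate ≈ 13.95%.

Initially, labor force = 2,289.70 + 238.34 = 2,528.04 thousand, so u = 238.34/2,528.04 = 9.43%.
After the first change, unemployed and labor force both rise by 90.49 → E = 2,289.70, U = 328.83, labor force = 2,618.53 thousand.
After the second change, employed falls and unemployed rises by 36.47; labor force unchanged → E = 2,253.23, U = 365.30, labor force = 2,618.53 thousand.
New unemployment rate = 365.30 / 2,618.53 = 13.95%.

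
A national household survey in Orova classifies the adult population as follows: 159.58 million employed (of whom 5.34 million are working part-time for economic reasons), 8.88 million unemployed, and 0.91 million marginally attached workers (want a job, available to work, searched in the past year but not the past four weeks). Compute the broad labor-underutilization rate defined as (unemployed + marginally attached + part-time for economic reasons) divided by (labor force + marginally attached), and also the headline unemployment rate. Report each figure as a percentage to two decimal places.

Labor force = 159.58 + 8.88 = 168.46 million.
Numerator = 8.88 + 0.91 + 5.34 = 15.13 million.
Denominator = 168.46 + 0.91 = 169.37 million.
Broad rate = 15.13 / 169.37 = 8.93%.
Headline unemployment rate = 8.88 / 168.46 = 5.27%.

Broad underutilization rate ≈ 8.93%; headline unemployment rate ≈ 5.27%.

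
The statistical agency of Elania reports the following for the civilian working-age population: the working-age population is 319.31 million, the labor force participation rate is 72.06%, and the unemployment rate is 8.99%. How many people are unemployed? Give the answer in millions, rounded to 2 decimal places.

About 20.69 million are unemployed.

Labor force = 0.7206 × 319.31 = 230.09 million.
Unemployed = 0.0899 × 230.09 ≈ 20.69 million.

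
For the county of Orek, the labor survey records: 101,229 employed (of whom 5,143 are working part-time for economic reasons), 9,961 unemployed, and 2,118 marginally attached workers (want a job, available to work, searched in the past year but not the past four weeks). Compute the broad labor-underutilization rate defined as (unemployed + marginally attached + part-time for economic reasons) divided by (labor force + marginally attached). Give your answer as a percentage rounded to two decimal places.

Broad underutilization rate ≈ 15.20%.

Labor force = 101,229 + 9,961 = 111,190.
Numerator = 9,961 + 2,118 + 5,143 = 17,222.
Denominator = 111,190 + 2,118 = 113,308.
Broad rate = 17,222 / 113,308 = 15.20%.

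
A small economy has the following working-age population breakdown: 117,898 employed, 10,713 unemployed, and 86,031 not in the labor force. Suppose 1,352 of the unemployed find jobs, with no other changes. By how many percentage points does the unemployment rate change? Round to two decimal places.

Initially, labor force = 117,898 + 10,713 = 128,611, so u = 10,713/128,611 = 8.33%.
After the change, unemployed falls and employed rises by 1,352; labor force unchanged → E = 119,250, U = 9,361, labor force = 128,611.
New unemployment rate = 9,361 / 128,611 = 7.28%.
Change = 7.28% − 8.33% = −1.05 percentage points.

The unemployment rate changes by −1.05 percentage points.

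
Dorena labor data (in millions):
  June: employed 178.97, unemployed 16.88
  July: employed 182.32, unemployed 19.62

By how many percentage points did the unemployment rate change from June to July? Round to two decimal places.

The unemployment rate changed by +1.10 percentage points.

June: labor force = 178.97 + 16.88 = 195.85; u = 16.88/195.85 = 8.62%.
July: labor force = 182.32 + 19.62 = 201.94; u = 19.62/201.94 = 9.72%.
Change = 9.72% − 8.62% = +1.10 pp.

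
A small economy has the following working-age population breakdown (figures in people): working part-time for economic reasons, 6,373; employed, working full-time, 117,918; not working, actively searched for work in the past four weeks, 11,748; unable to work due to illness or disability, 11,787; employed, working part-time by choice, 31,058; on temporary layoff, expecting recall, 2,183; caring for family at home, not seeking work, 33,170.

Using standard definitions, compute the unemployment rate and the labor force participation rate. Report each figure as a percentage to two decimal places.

Unemployment rate ≈ 8.23%; labor force participation rate ≈ 79.02%.

Employed = 6,373 + 117,918 + 31,058 = 155,349 (anyone who worked, including part-time for economic reasons, counts as employed).
Unemployed = 11,748 + 2,183 = 13,931 (jobless and actively searching, or on temporary layoff).
Labor force = 155,349 + 13,931 = 169,280.
Not in labor force = 11,787 + 33,170 = 44,957 (those not working and not actively searching are outside the labor force).
Civilian working-age population = 169,280 + 44,957 = 214,237.
Unemployment rate = 13,931 / 169,280 = 8.23%.
Labor force participation rate = 169,280 / 214,237 = 79.02%.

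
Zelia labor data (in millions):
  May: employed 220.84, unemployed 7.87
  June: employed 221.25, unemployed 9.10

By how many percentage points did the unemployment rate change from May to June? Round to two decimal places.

May: labor force = 220.84 + 7.87 = 228.71; u = 7.87/228.71 = 3.44%.
June: labor force = 221.25 + 9.10 = 230.35; u = 9.10/230.35 = 3.95%.
Change = 3.95% − 3.44% = +0.51 pp.

The unemployment rate changed by +0.51 percentage points.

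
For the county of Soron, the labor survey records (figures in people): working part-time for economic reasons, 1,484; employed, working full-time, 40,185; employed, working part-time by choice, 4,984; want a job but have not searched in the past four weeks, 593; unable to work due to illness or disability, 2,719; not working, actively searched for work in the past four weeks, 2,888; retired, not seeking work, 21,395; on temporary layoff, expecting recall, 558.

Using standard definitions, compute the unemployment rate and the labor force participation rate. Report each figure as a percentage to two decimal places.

Unemployment rate ≈ 6.88%; labor force participation rate ≈ 66.97%.

Employed = 1,484 + 40,185 + 4,984 = 46,653 (anyone who worked, including part-time for economic reasons, counts as employed).
Unemployed = 2,888 + 558 = 3,446 (jobless and actively searching, or on temporary layoff).
Labor force = 46,653 + 3,446 = 50,099.
Not in labor force = 593 + 2,719 + 21,395 = 24,707 (those not working and not actively searching are outside the labor force — including those who want a job but have given up searching).
Civilian working-age population = 50,099 + 24,707 = 74,806.
Unemployment rate = 3,446 / 50,099 = 6.88%.
Labor force participation rate = 50,099 / 74,806 = 66.97%.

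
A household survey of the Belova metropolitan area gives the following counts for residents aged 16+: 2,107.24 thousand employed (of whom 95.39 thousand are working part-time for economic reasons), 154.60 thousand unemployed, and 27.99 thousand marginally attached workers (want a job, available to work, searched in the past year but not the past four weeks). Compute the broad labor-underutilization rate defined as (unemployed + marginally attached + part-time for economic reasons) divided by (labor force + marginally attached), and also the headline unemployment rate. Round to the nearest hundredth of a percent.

Labor force = 2,107.24 + 154.60 = 2,261.84 thousand.
Numerator = 154.60 + 27.99 + 95.39 = 277.98 thousand.
Denominator = 2,261.84 + 27.99 = 2,289.83 thousand.
Broad rate = 277.98 / 2,289.83 = 12.14%.
Headline unemployment rate = 154.60 / 2,261.84 = 6.84%.

Broad underutilization rate ≈ 12.14%; headline unemployment rate ≈ 6.84%.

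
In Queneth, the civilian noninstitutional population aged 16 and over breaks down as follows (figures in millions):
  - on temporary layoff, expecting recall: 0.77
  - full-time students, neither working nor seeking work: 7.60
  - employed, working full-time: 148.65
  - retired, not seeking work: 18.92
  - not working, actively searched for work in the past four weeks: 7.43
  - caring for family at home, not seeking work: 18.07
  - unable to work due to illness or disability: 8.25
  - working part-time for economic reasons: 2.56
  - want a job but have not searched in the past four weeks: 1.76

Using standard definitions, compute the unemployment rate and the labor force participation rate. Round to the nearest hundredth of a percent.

Employed = 148.65 + 2.56 = 151.21 million (anyone who worked, including part-time for economic reasons, counts as employed).
Unemployed = 0.77 + 7.43 = 8.20 million (jobless and actively searching, or on temporary layoff).
Labor force = 151.21 + 8.20 = 159.41 million.
Not in labor force = 7.60 + 18.92 + 18.07 + 8.25 + 1.76 = 54.60 million (those not working and not actively searching are outside the labor force — including those who want a job but have given up searching).
Civilian working-age population = 159.41 + 54.60 = 214.01 million.
Unemployment rate = 8.20 / 159.41 = 5.14%.
Labor force participation rate = 159.41 / 214.01 = 74.49%.

Unemployment rate ≈ 5.14%; labor force participation rate ≈ 74.49%.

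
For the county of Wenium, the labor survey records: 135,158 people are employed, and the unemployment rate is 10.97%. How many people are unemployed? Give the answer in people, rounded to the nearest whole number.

About 16,654 are unemployed.

Let U be the number unemployed. The labor force is E + U, and U/(E+U) = 0.1097.
So U = 0.1097 × 135,158 / (1 − 0.1097) = 14826.83 / 0.8903 ≈ 16,654.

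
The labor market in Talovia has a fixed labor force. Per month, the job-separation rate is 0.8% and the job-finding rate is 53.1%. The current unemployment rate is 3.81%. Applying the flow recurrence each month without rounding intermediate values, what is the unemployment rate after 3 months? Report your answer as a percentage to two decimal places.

Unemployment rate after three months ≈ 1.71%.

With a fixed labor force, u_{t+1} = u_t + s·(1−u_t) − f·u_t = u_t·(1−s−f) + s.
Here 1−s−f = 0.461 and s = 0.008.
u_1 = 0.038100 × 0.461 + 0.008 = 0.025564.
u_2 = 0.025564 × 0.461 + 0.008 = 0.019785.
u_3 = 0.019785 × 0.461 + 0.008 = 0.017121.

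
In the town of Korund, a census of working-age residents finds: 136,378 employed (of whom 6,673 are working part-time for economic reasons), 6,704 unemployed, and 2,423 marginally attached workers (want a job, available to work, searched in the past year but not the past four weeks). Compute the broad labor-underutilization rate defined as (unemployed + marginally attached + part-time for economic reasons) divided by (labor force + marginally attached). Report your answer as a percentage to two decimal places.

Labor force = 136,378 + 6,704 = 143,082.
Numerator = 6,704 + 2,423 + 6,673 = 15,800.
Denominator = 143,082 + 2,423 = 145,505.
Broad rate = 15,800 / 145,505 = 10.86%.

Broad underutilization rate ≈ 10.86%.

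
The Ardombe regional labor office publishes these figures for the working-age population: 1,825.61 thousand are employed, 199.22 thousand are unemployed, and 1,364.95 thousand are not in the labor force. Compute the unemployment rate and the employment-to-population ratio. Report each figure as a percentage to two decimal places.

Labor force = employed + unemployed = 1,825.61 + 199.22 = 2,024.83 thousand.
Working-age population = 2,024.83 + 1,364.95 = 3,389.78 thousand.
Unemployment rate = 199.22 / 2,024.83 = 9.84%.
Employment-population ratio = 1,825.61 / 3,389.78 = 53.86%.

Unemployment rate ≈ 9.84%; employment-population ratio ≈ 53.86%.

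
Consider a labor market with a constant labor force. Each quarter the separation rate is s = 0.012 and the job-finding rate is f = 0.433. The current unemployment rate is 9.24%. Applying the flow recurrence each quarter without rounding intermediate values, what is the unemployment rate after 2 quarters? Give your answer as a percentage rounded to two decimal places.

Unemployment rate after two quarters ≈ 4.71%.

With a fixed labor force, u_{t+1} = u_t + s·(1−u_t) − f·u_t = u_t·(1−s−f) + s.
Here 1−s−f = 0.555 and s = 0.012.
u_1 = 0.092400 × 0.555 + 0.012 = 0.063282.
u_2 = 0.063282 × 0.555 + 0.012 = 0.047122.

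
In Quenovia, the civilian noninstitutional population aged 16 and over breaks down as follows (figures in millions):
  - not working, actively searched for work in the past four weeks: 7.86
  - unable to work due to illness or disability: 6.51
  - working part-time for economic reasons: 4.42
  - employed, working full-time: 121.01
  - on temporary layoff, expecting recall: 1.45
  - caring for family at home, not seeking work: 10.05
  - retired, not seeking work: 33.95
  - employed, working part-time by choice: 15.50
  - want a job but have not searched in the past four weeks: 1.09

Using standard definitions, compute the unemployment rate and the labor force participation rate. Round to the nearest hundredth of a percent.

Employed = 4.42 + 121.01 + 15.50 = 140.93 million (anyone who worked, including part-time for economic reasons, counts as employed).
Unemployed = 7.86 + 1.45 = 9.31 million (jobless and actively searching, or on temporary layoff).
Labor force = 140.93 + 9.31 = 150.24 million.
Not in labor force = 6.51 + 10.05 + 33.95 + 1.09 = 51.60 million (those not working and not actively searching are outside the labor force — including those who want a job but have given up searching).
Civilian working-age population = 150.24 + 51.60 = 201.84 million.
Unemployment rate = 9.31 / 150.24 = 6.20%.
Labor force participation rate = 150.24 / 201.84 = 74.44%.

Unemployment rate ≈ 6.20%; labor force participation rate ≈ 74.44%.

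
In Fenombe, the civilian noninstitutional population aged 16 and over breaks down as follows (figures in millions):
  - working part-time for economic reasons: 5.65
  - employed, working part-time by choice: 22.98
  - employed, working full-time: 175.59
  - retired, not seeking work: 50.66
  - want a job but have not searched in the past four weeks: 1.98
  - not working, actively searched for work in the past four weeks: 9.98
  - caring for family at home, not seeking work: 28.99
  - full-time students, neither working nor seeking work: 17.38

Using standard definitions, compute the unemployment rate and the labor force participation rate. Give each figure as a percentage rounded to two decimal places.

Employed = 5.65 + 22.98 + 175.59 = 204.22 million (anyone who worked, including part-time for economic reasons, counts as employed).
Unemployed = 9.98 million.
Labor force = 204.22 + 9.98 = 214.20 million.
Not in labor force = 50.66 + 1.98 + 28.99 + 17.38 = 99.01 million (those not working and not actively searching are outside the labor force — including those who want a job but have given up searching).
Civilian working-age population = 214.20 + 99.01 = 313.21 million.
Unemployment rate = 9.98 / 214.20 = 4.66%.
Labor force participation rate = 214.20 / 313.21 = 68.39%.

Unemployment rate ≈ 4.66%; labor force participation rate ≈ 68.39%.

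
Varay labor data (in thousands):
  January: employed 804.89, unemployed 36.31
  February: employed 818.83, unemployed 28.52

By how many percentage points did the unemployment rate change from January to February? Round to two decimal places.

January: labor force = 804.89 + 36.31 = 841.20; u = 36.31/841.20 = 4.32%.
February: labor force = 818.83 + 28.52 = 847.35; u = 28.52/847.35 = 3.37%.
Change = 3.37% − 4.32% = −0.95 pp.

The unemployment rate changed by −0.95 percentage points.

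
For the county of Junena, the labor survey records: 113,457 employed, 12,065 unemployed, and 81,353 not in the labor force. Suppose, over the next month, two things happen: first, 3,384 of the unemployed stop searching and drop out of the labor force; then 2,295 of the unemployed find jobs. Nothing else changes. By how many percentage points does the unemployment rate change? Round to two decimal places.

The unemployment rate changes by −4.38 percentage points.

Initially, labor force = 113,457 + 12,065 = 125,522, so u = 12,065/125,522 = 9.61%.
After the first change, unemployed and labor force both fall by 3,384 → E = 113,457, U = 8,681, labor force = 122,138.
After the second change, unemployed falls and employed rises by 2,295; labor force unchanged → E = 115,752, U = 6,386, labor force = 122,138.
New unemployment rate = 6,386 / 122,138 = 5.23%.
Change = 5.23% − 9.61% = −4.38 percentage points.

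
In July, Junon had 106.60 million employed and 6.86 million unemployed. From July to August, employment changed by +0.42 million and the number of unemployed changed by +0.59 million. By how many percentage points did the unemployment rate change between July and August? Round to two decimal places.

The unemployment rate changed by +0.46 percentage points.

July: labor force = 106.60 + 6.86 = 113.46; u = 6.86/113.46 = 6.05%.
August: labor force = 107.02 + 7.45 = 114.47; u = 7.45/114.47 = 6.51%.
Change = 6.51% − 6.05% = +0.46 pp.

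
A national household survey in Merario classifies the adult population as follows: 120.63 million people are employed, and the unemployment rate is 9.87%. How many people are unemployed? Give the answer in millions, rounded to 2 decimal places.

About 13.21 million are unemployed.

Let U be the number unemployed. The labor force is E + U, and U/(E+U) = 0.0987.
So U = 0.0987 × 120.63 / (1 − 0.0987) = 11.9062 / 0.9013 ≈ 13.21 million.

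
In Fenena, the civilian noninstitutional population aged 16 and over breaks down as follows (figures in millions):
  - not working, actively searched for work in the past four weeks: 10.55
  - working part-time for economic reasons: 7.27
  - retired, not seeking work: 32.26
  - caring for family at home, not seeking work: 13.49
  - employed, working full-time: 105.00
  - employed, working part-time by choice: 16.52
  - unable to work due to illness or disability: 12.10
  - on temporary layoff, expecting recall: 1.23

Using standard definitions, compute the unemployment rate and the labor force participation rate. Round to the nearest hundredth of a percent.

Unemployment rate ≈ 8.38%; labor force participation rate ≈ 70.84%.

Employed = 7.27 + 105.00 + 16.52 = 128.79 million (anyone who worked, including part-time for economic reasons, counts as employed).
Unemployed = 10.55 + 1.23 = 11.78 million (jobless and actively searching, or on temporary layoff).
Labor force = 128.79 + 11.78 = 140.57 million.
Not in labor force = 32.26 + 13.49 + 12.10 = 57.85 million (those not working and not actively searching are outside the labor force).
Civilian working-age population = 140.57 + 57.85 = 198.42 million.
Unemployment rate = 11.78 / 140.57 = 8.38%.
Labor force participation rate = 140.57 / 198.42 = 70.84%.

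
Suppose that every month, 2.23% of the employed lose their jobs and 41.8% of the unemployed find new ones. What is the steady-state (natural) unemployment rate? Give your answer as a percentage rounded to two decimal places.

At steady state the flows balance: s·E = f·U, so U/(E+U) = s/(s+f).
u* = 2.23 / (2.23 + 41.8) = 2.23 / 44.03 = 5.06%.

Steady-state unemployment rate ≈ 5.06%.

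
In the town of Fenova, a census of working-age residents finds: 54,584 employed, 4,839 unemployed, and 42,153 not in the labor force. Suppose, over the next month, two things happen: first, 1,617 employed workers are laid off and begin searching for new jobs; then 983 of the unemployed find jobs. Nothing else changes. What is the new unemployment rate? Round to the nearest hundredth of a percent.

Initially, labor force = 54,584 + 4,839 = 59,423, so u = 4,839/59,423 = 8.14%.
After the first change, employed falls and unemployed rises by 1,617; labor force unchanged → E = 52,967, U = 6,456, labor force = 59,423.
After the second change, unemployed falls and employed rises by 983; labor force unchanged → E = 53,950, U = 5,473, labor force = 59,423.
New unemployment rate = 5,473 / 59,423 = 9.21%.

New unemployment rate ≈ 9.21%.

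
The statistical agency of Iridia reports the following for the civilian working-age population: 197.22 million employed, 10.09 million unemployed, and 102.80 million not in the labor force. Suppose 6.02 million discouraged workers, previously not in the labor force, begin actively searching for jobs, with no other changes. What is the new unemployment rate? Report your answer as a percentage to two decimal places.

New unemployment rate ≈ 7.55%.

Initially, labor force = 197.22 + 10.09 = 207.31 million, so u = 10.09/207.31 = 4.87%.
After the change, unemployed and labor force both rise by 6.02 → E = 197.22, U = 16.11, labor force = 213.33 million.
New unemployment rate = 16.11 / 213.33 = 7.55%.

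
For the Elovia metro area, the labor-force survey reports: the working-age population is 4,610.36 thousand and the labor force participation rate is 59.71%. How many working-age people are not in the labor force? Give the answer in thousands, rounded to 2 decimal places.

Share not in the labor force = 1 − 0.5971 = 0.4029.
Not in labor force = 0.4029 × 4,610.36 ≈ 1,857.51 thousand.

About 1,857.51 thousand are not in the labor force.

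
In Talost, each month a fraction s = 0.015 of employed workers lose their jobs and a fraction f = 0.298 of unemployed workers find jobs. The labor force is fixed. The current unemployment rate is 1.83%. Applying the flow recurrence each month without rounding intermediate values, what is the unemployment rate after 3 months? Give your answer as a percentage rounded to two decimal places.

Unemployment rate after three months ≈ 3.83%.

With a fixed labor force, u_{t+1} = u_t + s·(1−u_t) − f·u_t = u_t·(1−s−f) + s.
Here 1−s−f = 0.687 and s = 0.015.
u_1 = 0.018300 × 0.687 + 0.015 = 0.027572.
u_2 = 0.027572 × 0.687 + 0.015 = 0.033942.
u_3 = 0.033942 × 0.687 + 0.015 = 0.038318.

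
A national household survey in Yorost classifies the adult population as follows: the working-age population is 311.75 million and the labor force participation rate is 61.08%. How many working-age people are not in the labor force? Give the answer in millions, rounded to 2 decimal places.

About 121.33 million are not in the labor force.

Share not in the labor force = 1 − 0.6108 = 0.3892.
Not in labor force = 0.3892 × 311.75 ≈ 121.33 million.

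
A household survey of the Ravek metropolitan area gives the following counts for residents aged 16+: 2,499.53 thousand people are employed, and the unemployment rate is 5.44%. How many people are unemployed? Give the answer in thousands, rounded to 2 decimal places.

Let U be the number unemployed. The labor force is E + U, and U/(E+U) = 0.0544.
So U = 0.0544 × 2,499.53 / (1 − 0.0544) = 135.9744 / 0.9456 ≈ 143.80 thousand.

About 143.80 thousand are unemployed.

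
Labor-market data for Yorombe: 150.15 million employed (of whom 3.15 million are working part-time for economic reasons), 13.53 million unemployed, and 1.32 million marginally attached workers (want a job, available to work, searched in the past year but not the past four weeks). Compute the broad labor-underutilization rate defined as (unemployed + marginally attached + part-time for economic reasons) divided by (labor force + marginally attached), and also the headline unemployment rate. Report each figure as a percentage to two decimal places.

Broad underutilization rate ≈ 10.91%; headline unemployment rate ≈ 8.27%.

Labor force = 150.15 + 13.53 = 163.68 million.
Numerator = 13.53 + 1.32 + 3.15 = 18.00 million.
Denominator = 163.68 + 1.32 = 165.00 million.
Broad rate = 18.00 / 165.00 = 10.91%.
Headline unemployment rate = 13.53 / 163.68 = 8.27%.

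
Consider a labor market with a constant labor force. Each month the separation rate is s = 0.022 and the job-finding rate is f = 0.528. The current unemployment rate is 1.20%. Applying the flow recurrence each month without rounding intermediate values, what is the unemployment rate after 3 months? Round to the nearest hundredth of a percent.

With a fixed labor force, u_{t+1} = u_t + s·(1−u_t) − f·u_t = u_t·(1−s−f) + s.
Here 1−s−f = 0.450 and s = 0.022.
u_1 = 0.012000 × 0.450 + 0.022 = 0.027400.
u_2 = 0.027400 × 0.450 + 0.022 = 0.034330.
u_3 = 0.034330 × 0.450 + 0.022 = 0.037448.

Unemployment rate after three months ≈ 3.74%.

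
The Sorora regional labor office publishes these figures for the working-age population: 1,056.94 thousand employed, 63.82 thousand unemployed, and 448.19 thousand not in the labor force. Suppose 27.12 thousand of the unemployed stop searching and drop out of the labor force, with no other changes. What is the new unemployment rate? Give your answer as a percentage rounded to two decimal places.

New unemployment rate ≈ 3.36%.

Initially, labor force = 1,056.94 + 63.82 = 1,120.76 thousand, so u = 63.82/1,120.76 = 5.69%.
After the change, unemployed and labor force both fall by 27.12 → E = 1,056.94, U = 36.70, labor force = 1,093.64 thousand.
New unemployment rate = 36.70 / 1,093.64 = 3.36%.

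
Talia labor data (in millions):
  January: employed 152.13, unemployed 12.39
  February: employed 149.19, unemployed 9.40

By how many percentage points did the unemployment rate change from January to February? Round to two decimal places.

The unemployment rate changed by −1.60 percentage points.

January: labor force = 152.13 + 12.39 = 164.52; u = 12.39/164.52 = 7.53%.
February: labor force = 149.19 + 9.40 = 158.59; u = 9.40/158.59 = 5.93%.
Change = 5.93% − 7.53% = −1.60 pp.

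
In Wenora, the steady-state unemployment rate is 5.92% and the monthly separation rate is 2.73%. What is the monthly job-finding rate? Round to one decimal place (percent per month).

Job-finding rate ≈ 43.4% per month.

From u* = s/(s+f): f = s·(1−u)/u.
f = 2.73 × (1 − 0.0592) / 0.0592 = 2.5684 / 0.0592 ≈ 43.4% per month.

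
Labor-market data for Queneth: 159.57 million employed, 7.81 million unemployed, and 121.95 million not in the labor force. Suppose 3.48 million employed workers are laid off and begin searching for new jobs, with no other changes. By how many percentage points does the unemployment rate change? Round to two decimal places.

The unemployment rate changes by +2.08 percentage points.

Initially, labor force = 159.57 + 7.81 = 167.38 million, so u = 7.81/167.38 = 4.67%.
After the change, employed falls and unemployed rises by 3.48; labor force unchanged → E = 156.09, U = 11.29, labor force = 167.38 million.
New unemployment rate = 11.29 / 167.38 = 6.75%.
Change = 6.75% − 4.67% = +2.08 percentage points.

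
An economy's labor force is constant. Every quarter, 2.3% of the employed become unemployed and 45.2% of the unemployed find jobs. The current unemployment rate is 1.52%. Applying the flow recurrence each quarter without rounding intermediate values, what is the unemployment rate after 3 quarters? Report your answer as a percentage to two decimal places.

Unemployment rate after three quarters ≈ 4.36%.

With a fixed labor force, u_{t+1} = u_t + s·(1−u_t) − f·u_t = u_t·(1−s−f) + s.
Here 1−s−f = 0.525 and s = 0.023.
u_1 = 0.015200 × 0.525 + 0.023 = 0.030980.
u_2 = 0.030980 × 0.525 + 0.023 = 0.039265.
u_3 = 0.039265 × 0.525 + 0.023 = 0.043614.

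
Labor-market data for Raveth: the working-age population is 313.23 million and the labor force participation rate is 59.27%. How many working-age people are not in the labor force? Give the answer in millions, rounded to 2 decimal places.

Share not in the labor force = 1 − 0.5927 = 0.4073.
Not in labor force = 0.4073 × 313.23 ≈ 127.58 million.

About 127.58 million are not in the labor force.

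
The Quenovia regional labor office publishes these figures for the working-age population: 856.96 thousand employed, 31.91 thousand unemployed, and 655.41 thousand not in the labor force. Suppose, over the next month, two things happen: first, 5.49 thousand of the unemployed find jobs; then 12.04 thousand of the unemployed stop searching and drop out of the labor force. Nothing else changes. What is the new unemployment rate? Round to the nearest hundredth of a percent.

New unemployment rate ≈ 1.64%.

Initially, labor force = 856.96 + 31.91 = 888.87 thousand, so u = 31.91/888.87 = 3.59%.
After the first change, unemployed falls and employed rises by 5.49; labor force unchanged → E = 862.45, U = 26.42, labor force = 888.87 thousand.
After the second change, unemployed and labor force both fall by 12.04 → E = 862.45, U = 14.38, labor force = 876.83 thousand.
New unemployment rate = 14.38 / 876.83 = 1.64%.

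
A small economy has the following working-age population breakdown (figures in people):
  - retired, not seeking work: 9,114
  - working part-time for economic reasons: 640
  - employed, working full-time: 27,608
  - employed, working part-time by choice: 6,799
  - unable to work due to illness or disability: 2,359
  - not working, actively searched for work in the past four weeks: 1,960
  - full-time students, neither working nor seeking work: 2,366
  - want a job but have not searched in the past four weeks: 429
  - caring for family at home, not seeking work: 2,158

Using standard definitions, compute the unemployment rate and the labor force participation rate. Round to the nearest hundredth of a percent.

Employed = 640 + 27,608 + 6,799 = 35,047 (anyone who worked, including part-time for economic reasons, counts as employed).
Unemployed = 1,960.
Labor force = 35,047 + 1,960 = 37,007.
Not in labor force = 9,114 + 2,359 + 2,366 + 429 + 2,158 = 16,426 (those not working and not actively searching are outside the labor force — including those who want a job but have given up searching).
Civilian working-age population = 37,007 + 16,426 = 53,433.
Unemployment rate = 1,960 / 37,007 = 5.30%.
Labor force participation rate = 37,007 / 53,433 = 69.26%.

Unemployment rate ≈ 5.30%; labor force participation rate ≈ 69.26%.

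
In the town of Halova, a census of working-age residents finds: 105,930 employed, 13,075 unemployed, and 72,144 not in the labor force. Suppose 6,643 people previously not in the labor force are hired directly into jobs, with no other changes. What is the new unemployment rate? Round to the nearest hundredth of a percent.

New unemployment rate ≈ 10.41%.

Initially, labor force = 105,930 + 13,075 = 119,005, so u = 13,075/119,005 = 10.99%.
After the change, employed and labor force both rise by 6,643; unemployed unchanged → E = 112,573, U = 13,075, labor force = 125,648.
New unemployment rate = 13,075 / 125,648 = 10.41%.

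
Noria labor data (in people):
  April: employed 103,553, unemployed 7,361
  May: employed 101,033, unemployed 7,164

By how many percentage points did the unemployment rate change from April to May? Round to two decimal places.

April: labor force = 103,553 + 7,361 = 110,914; u = 7,361/110,914 = 6.64%.
May: labor force = 101,033 + 7,164 = 108,197; u = 7,164/108,197 = 6.62%.
Change = 6.62% − 6.64% = −0.02 pp.

The unemployment rate changed by −0.02 percentage points.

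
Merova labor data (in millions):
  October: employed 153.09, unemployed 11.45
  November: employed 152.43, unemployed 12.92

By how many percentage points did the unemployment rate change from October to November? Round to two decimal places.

October: labor force = 153.09 + 11.45 = 164.54; u = 11.45/164.54 = 6.96%.
November: labor force = 152.43 + 12.92 = 165.35; u = 12.92/165.35 = 7.81%.
Change = 7.81% − 6.96% = +0.85 pp.

The unemployment rate changed by +0.85 percentage points.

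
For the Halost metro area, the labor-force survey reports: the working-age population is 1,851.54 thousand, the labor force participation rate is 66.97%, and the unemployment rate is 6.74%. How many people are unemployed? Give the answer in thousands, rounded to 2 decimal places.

About 83.57 thousand are unemployed.

Labor force = 0.6697 × 1,851.54 = 1,239.98 thousand.
Unemployed = 0.0674 × 1,239.98 ≈ 83.57 thousand.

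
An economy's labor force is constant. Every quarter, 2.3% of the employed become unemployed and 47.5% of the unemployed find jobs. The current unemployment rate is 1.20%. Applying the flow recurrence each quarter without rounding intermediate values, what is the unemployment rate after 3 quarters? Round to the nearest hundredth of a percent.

Unemployment rate after three quarters ≈ 4.19%.

With a fixed labor force, u_{t+1} = u_t + s·(1−u_t) − f·u_t = u_t·(1−s−f) + s.
Here 1−s−f = 0.502 and s = 0.023.
u_1 = 0.012000 × 0.502 + 0.023 = 0.029024.
u_2 = 0.029024 × 0.502 + 0.023 = 0.037570.
u_3 = 0.037570 × 0.502 + 0.023 = 0.041860.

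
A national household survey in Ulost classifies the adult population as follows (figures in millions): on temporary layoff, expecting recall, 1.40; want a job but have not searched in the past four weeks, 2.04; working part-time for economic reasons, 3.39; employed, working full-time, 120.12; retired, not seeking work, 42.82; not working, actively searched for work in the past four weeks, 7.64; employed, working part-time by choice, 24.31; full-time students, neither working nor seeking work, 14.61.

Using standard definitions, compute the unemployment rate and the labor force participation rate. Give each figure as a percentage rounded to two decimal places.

Employed = 3.39 + 120.12 + 24.31 = 147.82 million (anyone who worked, including part-time for economic reasons, counts as employed).
Unemployed = 1.40 + 7.64 = 9.04 million (jobless and actively searching, or on temporary layoff).
Labor force = 147.82 + 9.04 = 156.86 million.
Not in labor force = 2.04 + 42.82 + 14.61 = 59.47 million (those not working and not actively searching are outside the labor force — including those who want a job but have given up searching).
Civilian working-age population = 156.86 + 59.47 = 216.33 million.
Unemployment rate = 9.04 / 156.86 = 5.76%.
Labor force participation rate = 156.86 / 216.33 = 72.51%.

Unemployment rate ≈ 5.76%; labor force participation rate ≈ 72.51%.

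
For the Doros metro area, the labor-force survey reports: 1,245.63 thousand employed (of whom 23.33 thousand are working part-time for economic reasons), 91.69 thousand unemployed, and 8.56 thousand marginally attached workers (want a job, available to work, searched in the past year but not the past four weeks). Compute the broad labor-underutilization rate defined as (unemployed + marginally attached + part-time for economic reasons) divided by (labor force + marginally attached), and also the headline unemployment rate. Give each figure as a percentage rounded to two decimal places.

Broad underutilization rate ≈ 9.18%; headline unemployment rate ≈ 6.86%.

Labor force = 1,245.63 + 91.69 = 1,337.32 thousand.
Numerator = 91.69 + 8.56 + 23.33 = 123.58 thousand.
Denominator = 1,337.32 + 8.56 = 1,345.88 thousand.
Broad rate = 123.58 / 1,345.88 = 9.18%.
Headline unemployment rate = 91.69 / 1,337.32 = 6.86%.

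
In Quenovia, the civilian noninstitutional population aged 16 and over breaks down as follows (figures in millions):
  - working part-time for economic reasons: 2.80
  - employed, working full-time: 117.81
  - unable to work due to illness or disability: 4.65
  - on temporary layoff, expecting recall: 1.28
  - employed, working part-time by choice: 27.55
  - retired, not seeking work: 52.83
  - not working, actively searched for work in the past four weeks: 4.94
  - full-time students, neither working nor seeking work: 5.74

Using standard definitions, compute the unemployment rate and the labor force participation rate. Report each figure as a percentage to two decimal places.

Employed = 2.80 + 117.81 + 27.55 = 148.16 million (anyone who worked, including part-time for economic reasons, counts as employed).
Unemployed = 1.28 + 4.94 = 6.22 million (jobless and actively searching, or on temporary layoff).
Labor force = 148.16 + 6.22 = 154.38 million.
Not in labor force = 4.65 + 52.83 + 5.74 = 63.22 million (those not working and not actively searching are outside the labor force).
Civilian working-age population = 154.38 + 63.22 = 217.60 million.
Unemployment rate = 6.22 / 154.38 = 4.03%.
Labor force participation rate = 154.38 / 217.60 = 70.95%.

Unemployment rate ≈ 4.03%; labor force participation rate ≈ 70.95%.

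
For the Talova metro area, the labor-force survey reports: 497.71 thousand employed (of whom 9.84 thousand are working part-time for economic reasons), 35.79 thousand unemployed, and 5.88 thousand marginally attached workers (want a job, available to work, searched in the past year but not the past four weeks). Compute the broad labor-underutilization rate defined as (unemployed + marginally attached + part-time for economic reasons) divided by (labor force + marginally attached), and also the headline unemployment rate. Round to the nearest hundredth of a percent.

Broad underutilization rate ≈ 9.55%; headline unemployment rate ≈ 6.71%.

Labor force = 497.71 + 35.79 = 533.50 thousand.
Numerator = 35.79 + 5.88 + 9.84 = 51.51 thousand.
Denominator = 533.50 + 5.88 = 539.38 thousand.
Broad rate = 51.51 / 539.38 = 9.55%.
Headline unemployment rate = 35.79 / 533.50 = 6.71%.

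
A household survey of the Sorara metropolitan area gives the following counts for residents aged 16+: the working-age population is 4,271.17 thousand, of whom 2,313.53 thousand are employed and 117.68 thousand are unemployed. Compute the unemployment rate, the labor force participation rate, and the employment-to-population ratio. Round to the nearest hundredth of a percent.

Unemployment rate ≈ 4.84%; labor force participation rate ≈ 56.92%; employment-population ratio ≈ 54.17%.

Labor force = employed + unemployed = 2,313.53 + 117.68 = 2,431.21 thousand.
Unemployment rate = 117.68 / 2,431.21 = 4.84%.
Labor force participation rate = 2,431.21 / 4,271.17 = 56.92%.
Employment-population ratio = 2,313.53 / 4,271.17 = 54.17%.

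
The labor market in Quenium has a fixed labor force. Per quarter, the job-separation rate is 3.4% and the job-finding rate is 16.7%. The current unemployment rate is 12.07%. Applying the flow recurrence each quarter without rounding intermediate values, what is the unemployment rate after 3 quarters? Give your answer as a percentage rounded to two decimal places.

Unemployment rate after three quarters ≈ 14.44%.

With a fixed labor force, u_{t+1} = u_t + s·(1−u_t) − f·u_t = u_t·(1−s−f) + s.
Here 1−s−f = 0.799 and s = 0.034.
u_1 = 0.120700 × 0.799 + 0.034 = 0.130439.
u_2 = 0.130439 × 0.799 + 0.034 = 0.138221.
u_3 = 0.138221 × 0.799 + 0.034 = 0.144439.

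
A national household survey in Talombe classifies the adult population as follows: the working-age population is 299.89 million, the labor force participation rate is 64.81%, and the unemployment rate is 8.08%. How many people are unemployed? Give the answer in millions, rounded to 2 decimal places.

Labor force = 0.6481 × 299.89 = 194.36 million.
Unemployed = 0.0808 × 194.36 ≈ 15.70 million.

About 15.70 million are unemployed.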